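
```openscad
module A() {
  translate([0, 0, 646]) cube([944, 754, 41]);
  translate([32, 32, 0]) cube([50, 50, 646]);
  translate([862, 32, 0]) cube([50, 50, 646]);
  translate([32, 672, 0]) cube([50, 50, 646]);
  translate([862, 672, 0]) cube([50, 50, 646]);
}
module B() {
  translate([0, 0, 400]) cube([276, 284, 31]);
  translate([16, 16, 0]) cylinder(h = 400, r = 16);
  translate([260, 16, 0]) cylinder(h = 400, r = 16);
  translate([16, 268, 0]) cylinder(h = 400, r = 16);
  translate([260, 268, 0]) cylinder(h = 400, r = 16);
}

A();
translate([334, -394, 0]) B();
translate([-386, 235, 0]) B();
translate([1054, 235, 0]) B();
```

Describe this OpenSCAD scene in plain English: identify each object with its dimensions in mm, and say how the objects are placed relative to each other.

A is a rectangular dining table. The top is 944×754×41 mm with its upper surface at z = 687 mm. It stands on four 50×50 mm square legs, each inset 32 mm from the nearest pair of top edges, running from the floor to the underside of the top.

B is a four-legged stool. The seat is 276×284 mm, 31 mm thick, top at z = 431 mm. It stands on four round legs, each 32 mm in diameter, from z = 0 to the seat underside, each leg's axis is inset half a diameter from the nearest pair of seat edges (so the leg's bounding box is flush with the corner).

Three stools sit around the table at the −y, −x, +x sides.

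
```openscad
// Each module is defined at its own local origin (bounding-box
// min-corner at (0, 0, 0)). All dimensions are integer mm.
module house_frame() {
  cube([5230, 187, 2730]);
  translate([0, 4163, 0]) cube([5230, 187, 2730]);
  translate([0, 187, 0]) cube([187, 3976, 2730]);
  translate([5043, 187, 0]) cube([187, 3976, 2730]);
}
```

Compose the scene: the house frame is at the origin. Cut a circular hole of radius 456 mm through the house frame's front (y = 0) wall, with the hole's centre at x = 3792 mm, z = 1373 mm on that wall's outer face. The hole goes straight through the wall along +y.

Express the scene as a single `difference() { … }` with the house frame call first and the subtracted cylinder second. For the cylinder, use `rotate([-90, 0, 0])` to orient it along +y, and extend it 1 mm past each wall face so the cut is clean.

difference() {
  house_frame();
  translate([3792, -1, 1373]) rotate([-90, 0, 0]) cylinder(h = 189, r = 456);
}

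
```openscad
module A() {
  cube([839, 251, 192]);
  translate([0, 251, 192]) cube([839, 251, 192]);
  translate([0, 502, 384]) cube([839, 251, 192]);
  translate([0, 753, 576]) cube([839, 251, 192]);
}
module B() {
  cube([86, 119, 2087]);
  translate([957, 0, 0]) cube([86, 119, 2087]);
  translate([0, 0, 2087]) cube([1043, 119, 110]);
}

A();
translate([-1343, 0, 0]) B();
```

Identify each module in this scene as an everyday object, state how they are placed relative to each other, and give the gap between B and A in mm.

A is a staircase. B is a door frame. The door frame is on the floor beside the staircase on its −x side. The gap between the door frame and the staircase is 300 mm.

The door frame's nearest face is 300 mm from the staircase's −x face.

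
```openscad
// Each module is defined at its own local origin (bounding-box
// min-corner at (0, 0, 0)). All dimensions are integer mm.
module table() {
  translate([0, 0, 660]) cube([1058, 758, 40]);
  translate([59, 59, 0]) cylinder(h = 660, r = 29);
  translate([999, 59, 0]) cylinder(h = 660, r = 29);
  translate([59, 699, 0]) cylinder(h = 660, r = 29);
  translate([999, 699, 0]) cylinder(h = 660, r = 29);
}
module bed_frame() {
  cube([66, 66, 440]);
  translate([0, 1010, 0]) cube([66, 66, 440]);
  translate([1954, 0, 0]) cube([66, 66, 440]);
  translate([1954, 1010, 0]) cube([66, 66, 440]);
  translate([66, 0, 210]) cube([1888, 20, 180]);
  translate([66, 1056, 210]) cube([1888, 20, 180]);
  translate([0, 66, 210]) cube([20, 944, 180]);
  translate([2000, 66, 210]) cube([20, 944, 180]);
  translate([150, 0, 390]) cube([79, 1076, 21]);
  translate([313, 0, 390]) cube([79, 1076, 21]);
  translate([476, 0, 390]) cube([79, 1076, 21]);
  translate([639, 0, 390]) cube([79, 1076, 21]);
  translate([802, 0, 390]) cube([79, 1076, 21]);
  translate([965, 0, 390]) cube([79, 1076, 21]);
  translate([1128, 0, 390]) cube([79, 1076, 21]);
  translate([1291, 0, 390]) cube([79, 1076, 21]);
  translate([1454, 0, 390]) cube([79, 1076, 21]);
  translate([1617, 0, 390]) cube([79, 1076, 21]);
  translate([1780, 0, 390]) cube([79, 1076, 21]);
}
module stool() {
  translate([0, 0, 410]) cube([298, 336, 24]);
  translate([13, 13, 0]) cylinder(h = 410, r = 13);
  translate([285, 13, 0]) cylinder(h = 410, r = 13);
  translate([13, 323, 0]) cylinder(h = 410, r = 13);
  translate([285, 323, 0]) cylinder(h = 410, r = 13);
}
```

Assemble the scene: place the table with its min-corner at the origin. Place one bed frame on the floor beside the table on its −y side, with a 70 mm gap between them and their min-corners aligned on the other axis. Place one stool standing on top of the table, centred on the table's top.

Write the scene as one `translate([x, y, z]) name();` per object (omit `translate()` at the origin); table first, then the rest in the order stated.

table();
translate([0, -1146, 0]) bed_frame();
translate([380, 211, 700]) stool();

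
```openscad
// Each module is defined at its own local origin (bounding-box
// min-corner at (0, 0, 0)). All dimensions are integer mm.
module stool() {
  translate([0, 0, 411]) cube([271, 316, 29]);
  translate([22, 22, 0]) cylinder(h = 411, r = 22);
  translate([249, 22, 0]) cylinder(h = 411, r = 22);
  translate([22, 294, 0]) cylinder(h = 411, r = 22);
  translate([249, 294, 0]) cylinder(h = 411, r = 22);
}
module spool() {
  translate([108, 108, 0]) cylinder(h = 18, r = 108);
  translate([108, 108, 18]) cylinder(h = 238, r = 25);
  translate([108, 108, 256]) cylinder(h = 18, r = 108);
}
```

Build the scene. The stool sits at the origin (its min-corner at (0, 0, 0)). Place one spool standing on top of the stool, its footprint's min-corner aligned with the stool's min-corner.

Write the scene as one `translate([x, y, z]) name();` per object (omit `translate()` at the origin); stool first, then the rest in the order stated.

stool();
translate([0, 0, 440]) spool();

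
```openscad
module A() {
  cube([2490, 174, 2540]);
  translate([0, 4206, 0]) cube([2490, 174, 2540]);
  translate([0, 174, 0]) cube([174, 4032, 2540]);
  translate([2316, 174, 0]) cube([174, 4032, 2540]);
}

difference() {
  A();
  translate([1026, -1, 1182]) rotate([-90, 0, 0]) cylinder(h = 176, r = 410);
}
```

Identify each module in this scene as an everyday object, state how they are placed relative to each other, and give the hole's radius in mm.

The subtracted cylinder has r = 410 mm.

A is a house frame. The house frame has a circular hole through its front wall. The hole's radius is 410 mm.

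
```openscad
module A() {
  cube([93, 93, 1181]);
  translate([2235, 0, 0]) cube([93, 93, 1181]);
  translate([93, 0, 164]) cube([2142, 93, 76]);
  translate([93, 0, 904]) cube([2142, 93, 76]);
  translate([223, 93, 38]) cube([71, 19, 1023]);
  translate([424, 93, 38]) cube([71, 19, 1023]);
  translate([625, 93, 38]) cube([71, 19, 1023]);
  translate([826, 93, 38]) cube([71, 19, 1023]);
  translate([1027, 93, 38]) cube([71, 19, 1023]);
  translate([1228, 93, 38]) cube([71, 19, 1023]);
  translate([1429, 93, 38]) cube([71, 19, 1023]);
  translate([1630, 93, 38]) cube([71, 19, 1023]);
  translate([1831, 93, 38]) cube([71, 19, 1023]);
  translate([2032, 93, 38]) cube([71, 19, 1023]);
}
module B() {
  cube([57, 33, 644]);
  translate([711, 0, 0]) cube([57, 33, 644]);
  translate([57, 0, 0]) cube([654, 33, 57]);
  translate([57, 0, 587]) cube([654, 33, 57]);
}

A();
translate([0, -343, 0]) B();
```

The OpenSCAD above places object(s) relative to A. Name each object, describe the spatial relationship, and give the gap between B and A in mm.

The picture frame's nearest face is 310 mm from the fence section's −y face.

A is a fence section. B is a picture frame. The picture frame is on the floor beside the fence section on its −y side. The gap between the picture frame and the fence section is 310 mm.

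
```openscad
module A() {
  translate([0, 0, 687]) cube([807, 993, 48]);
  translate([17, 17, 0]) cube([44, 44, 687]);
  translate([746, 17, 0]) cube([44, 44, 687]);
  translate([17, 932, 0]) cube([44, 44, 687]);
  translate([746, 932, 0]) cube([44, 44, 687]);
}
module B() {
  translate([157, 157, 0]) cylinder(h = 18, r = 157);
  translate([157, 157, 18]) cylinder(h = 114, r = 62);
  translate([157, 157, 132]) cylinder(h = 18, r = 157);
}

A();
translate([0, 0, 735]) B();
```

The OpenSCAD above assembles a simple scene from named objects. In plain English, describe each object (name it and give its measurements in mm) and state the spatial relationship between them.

A is a rectangular dining table. The top is 807×993×48 mm with its upper surface at z = 735 mm. It stands on four 44×44 mm square legs, each inset 17 mm from the nearest pair of top edges, running from the floor to the underside of the top.

B is a spool: two coaxial disc flanges of radius 157 mm and thickness 18 mm, joined by a core cylinder of radius 62 mm and height 114 mm. The lower flange rests on z = 0 and the three cylinders share a vertical axis.

The spool is on top of the table.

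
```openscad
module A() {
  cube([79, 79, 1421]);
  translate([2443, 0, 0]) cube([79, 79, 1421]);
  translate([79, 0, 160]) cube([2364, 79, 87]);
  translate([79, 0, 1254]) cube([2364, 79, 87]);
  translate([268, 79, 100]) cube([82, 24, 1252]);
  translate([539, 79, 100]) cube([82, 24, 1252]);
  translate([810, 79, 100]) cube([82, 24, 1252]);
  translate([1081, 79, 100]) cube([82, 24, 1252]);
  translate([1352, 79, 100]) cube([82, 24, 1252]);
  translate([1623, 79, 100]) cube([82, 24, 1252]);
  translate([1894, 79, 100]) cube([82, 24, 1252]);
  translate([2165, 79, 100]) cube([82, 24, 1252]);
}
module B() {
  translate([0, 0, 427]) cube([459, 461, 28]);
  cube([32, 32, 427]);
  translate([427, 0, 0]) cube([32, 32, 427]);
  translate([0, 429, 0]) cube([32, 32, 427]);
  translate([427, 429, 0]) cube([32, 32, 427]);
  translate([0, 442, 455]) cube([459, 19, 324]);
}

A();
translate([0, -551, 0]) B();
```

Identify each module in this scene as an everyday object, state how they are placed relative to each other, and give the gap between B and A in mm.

A is a fence section. B is a chair. The chair is on the floor beside the fence section on its −y side. The gap between the chair and the fence section is 90 mm.

The chair's nearest face is 90 mm from the fence section's −y face.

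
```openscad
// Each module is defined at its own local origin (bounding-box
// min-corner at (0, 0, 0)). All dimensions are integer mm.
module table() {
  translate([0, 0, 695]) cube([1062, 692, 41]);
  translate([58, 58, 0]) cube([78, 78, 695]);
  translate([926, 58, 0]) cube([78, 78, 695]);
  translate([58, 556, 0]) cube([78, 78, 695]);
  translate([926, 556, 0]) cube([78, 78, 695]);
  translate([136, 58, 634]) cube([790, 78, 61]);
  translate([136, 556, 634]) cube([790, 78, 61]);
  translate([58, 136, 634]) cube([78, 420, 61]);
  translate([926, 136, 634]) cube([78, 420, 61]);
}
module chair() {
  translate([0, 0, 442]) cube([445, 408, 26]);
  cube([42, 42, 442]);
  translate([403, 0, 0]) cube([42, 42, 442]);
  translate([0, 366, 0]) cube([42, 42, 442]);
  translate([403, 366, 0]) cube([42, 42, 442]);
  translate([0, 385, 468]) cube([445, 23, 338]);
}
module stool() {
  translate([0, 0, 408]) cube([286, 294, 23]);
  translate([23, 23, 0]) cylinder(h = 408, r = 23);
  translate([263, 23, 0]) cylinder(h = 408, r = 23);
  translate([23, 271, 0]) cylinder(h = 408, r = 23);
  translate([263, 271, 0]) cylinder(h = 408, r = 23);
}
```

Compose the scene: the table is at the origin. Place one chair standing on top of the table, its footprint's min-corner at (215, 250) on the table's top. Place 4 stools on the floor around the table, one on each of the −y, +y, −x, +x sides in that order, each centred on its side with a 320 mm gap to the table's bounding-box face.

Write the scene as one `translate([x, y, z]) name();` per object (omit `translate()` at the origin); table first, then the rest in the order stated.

table();
translate([215, 250, 736]) chair();
translate([388, -614, 0]) stool();
translate([388, 1012, 0]) stool();
translate([-606, 199, 0]) stool();
translate([1382, 199, 0]) stool();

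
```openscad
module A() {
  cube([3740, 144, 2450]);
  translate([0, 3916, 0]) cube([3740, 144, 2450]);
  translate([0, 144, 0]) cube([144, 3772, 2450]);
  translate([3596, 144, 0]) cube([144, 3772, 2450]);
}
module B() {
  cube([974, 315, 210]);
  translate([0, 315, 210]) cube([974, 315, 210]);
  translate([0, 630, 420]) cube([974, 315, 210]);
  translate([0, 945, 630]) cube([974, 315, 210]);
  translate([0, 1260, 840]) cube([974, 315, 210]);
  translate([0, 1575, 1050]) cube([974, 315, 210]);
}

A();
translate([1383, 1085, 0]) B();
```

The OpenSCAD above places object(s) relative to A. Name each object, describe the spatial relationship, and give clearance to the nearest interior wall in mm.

Clearances: x = 1239, y = 941; minimum 941 mm.

A is a house frame. B is a staircase. The staircase sits inside the house frame, centred. The clearance to the nearest interior wall is 941 mm.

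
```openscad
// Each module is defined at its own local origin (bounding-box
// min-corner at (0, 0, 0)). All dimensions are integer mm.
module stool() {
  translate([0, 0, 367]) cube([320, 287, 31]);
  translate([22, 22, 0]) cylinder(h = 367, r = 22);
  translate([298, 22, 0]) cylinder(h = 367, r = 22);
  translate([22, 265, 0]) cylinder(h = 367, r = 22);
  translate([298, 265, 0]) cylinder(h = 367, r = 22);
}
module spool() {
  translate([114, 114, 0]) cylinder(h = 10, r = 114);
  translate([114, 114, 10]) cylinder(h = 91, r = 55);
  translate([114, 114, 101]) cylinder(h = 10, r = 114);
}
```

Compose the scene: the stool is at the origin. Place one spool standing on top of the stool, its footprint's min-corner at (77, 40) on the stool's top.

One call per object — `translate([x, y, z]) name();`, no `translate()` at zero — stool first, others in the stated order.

stool();
translate([77, 40, 398]) spool();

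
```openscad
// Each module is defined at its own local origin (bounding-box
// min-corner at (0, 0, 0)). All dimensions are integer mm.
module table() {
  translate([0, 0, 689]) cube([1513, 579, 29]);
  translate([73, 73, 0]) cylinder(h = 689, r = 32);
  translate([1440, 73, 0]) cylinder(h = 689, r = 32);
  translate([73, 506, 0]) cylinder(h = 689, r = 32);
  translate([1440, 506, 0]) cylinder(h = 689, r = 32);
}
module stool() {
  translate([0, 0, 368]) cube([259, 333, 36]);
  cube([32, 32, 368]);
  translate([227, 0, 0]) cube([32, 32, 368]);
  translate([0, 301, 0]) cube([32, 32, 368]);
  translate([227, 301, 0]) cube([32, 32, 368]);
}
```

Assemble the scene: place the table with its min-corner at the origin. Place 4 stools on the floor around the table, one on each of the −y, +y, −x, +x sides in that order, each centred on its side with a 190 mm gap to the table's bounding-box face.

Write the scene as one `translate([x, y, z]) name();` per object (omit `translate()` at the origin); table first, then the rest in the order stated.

table();
translate([627, -523, 0]) stool();
translate([627, 769, 0]) stool();
translate([-449, 123, 0]) stool();
translate([1703, 123, 0]) stool();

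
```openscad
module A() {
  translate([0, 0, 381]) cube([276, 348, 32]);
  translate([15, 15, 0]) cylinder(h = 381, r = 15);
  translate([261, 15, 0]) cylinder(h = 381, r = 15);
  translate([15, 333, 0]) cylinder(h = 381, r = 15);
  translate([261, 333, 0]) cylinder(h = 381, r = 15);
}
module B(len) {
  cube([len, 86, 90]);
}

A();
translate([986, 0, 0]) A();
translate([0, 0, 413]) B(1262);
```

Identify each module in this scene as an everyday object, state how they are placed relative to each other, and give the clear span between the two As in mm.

A is a stool. B is a beam. A beam spans the tops of two stools. The clear span between the two stools is 710 mm.

Second stool starts at x = 986; first ends at x = 276; clear span = 986 − 276 = 710 mm.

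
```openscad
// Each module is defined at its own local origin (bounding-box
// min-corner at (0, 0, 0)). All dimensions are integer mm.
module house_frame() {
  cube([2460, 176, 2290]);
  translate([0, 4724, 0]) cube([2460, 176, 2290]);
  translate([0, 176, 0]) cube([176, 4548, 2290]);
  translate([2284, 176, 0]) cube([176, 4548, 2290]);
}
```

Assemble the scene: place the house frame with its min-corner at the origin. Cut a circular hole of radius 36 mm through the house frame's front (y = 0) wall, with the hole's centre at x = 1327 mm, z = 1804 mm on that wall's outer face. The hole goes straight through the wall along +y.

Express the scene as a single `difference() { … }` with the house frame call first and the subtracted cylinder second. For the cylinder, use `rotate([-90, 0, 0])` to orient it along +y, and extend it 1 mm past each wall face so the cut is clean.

difference() {
  house_frame();
  translate([1327, -1, 1804]) rotate([-90, 0, 0]) cylinder(h = 178, r = 36);
}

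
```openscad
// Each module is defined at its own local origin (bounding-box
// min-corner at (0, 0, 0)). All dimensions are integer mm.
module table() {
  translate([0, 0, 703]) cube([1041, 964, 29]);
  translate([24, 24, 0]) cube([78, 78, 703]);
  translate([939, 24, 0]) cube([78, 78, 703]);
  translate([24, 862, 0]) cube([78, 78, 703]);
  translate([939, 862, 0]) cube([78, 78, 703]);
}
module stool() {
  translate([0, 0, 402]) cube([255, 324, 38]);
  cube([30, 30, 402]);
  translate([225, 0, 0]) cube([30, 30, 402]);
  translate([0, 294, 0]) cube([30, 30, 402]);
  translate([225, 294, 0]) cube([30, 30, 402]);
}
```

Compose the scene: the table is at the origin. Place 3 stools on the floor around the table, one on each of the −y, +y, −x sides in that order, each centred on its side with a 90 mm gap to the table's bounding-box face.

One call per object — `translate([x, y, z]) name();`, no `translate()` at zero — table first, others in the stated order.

table();
translate([393, -414, 0]) stool();
translate([393, 1054, 0]) stool();
translate([-345, 320, 0]) stool();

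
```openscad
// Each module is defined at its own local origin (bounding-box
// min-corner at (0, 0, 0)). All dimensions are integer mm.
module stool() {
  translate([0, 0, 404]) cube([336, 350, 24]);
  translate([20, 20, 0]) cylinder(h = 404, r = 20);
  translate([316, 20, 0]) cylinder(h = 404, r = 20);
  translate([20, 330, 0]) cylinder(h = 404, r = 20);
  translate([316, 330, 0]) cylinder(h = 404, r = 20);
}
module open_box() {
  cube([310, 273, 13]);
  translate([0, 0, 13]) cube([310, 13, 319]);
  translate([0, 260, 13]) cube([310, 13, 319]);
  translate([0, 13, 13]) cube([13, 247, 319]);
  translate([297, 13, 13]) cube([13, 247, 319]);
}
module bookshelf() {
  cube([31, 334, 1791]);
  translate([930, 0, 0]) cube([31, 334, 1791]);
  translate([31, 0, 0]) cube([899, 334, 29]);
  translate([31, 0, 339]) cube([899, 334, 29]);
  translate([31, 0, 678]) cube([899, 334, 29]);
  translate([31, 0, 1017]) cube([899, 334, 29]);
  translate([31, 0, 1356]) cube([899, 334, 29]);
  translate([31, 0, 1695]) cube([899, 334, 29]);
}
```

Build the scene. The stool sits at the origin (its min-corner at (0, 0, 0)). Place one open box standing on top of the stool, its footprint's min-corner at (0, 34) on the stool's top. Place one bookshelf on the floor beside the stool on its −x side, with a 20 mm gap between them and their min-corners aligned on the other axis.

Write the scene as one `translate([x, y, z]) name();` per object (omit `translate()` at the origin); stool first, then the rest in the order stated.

stool();
translate([0, 34, 428]) open_box();
translate([-981, 0, 0]) bookshelf();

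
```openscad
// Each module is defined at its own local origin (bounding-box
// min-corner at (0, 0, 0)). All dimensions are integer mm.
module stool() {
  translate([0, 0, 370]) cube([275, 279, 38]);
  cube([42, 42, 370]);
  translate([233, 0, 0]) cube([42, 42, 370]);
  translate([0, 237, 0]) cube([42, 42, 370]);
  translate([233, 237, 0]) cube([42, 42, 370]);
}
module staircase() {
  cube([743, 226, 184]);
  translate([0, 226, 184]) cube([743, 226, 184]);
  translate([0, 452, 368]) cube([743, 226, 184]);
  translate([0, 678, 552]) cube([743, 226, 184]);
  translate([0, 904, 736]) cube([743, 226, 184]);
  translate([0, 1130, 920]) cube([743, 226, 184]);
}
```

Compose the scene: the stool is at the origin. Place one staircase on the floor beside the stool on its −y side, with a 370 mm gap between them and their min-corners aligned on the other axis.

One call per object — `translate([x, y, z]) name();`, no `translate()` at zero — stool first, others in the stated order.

stool();
translate([0, -1726, 0]) staircase();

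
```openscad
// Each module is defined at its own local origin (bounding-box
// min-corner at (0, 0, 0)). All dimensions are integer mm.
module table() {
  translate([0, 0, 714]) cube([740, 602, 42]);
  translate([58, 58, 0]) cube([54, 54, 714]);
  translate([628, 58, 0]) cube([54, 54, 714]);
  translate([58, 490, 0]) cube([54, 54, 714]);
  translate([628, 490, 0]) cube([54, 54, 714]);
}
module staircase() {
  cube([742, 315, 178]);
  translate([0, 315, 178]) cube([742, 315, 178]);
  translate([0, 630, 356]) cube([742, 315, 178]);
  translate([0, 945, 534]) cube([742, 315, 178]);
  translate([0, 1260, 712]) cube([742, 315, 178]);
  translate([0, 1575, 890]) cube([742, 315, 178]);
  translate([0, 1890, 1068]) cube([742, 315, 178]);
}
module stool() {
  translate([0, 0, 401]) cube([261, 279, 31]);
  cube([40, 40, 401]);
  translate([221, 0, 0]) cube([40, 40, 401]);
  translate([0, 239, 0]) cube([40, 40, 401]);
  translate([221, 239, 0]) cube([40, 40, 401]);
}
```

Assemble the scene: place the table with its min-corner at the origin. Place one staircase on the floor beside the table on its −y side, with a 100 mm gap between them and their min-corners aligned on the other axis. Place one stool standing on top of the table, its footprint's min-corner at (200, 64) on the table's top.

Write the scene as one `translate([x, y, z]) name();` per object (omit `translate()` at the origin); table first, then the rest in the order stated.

table();
translate([0, -2305, 0]) staircase();
translate([200, 64, 756]) stool();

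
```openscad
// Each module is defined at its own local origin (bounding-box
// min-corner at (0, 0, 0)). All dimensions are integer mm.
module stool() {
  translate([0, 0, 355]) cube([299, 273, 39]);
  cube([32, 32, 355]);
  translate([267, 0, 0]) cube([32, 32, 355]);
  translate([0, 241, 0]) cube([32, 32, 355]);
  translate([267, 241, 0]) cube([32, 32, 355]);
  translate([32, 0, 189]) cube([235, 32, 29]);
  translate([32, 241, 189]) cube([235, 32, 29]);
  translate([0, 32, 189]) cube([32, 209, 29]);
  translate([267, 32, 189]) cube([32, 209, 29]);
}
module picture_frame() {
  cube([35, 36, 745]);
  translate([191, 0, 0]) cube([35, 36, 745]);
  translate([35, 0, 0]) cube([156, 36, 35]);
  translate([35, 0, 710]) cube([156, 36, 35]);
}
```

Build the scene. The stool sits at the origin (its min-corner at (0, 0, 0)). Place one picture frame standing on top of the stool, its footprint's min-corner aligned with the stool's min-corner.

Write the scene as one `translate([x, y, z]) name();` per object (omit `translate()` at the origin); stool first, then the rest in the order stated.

stool();
translate([0, 0, 394]) picture_frame();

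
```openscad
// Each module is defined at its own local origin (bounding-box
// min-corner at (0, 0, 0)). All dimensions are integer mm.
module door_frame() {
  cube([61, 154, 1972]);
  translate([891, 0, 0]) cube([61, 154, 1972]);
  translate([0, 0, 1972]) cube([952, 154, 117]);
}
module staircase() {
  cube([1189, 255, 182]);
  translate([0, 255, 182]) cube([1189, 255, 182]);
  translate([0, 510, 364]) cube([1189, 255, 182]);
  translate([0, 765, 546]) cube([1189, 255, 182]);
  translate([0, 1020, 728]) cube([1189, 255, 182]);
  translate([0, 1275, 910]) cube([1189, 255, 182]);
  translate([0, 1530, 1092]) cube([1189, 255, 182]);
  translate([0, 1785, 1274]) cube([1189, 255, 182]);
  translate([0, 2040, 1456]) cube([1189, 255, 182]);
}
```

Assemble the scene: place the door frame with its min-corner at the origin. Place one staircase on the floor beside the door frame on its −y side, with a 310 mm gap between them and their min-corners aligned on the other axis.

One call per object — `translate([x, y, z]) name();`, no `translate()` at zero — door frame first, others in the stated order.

door_frame();
translate([0, -2605, 0]) staircase();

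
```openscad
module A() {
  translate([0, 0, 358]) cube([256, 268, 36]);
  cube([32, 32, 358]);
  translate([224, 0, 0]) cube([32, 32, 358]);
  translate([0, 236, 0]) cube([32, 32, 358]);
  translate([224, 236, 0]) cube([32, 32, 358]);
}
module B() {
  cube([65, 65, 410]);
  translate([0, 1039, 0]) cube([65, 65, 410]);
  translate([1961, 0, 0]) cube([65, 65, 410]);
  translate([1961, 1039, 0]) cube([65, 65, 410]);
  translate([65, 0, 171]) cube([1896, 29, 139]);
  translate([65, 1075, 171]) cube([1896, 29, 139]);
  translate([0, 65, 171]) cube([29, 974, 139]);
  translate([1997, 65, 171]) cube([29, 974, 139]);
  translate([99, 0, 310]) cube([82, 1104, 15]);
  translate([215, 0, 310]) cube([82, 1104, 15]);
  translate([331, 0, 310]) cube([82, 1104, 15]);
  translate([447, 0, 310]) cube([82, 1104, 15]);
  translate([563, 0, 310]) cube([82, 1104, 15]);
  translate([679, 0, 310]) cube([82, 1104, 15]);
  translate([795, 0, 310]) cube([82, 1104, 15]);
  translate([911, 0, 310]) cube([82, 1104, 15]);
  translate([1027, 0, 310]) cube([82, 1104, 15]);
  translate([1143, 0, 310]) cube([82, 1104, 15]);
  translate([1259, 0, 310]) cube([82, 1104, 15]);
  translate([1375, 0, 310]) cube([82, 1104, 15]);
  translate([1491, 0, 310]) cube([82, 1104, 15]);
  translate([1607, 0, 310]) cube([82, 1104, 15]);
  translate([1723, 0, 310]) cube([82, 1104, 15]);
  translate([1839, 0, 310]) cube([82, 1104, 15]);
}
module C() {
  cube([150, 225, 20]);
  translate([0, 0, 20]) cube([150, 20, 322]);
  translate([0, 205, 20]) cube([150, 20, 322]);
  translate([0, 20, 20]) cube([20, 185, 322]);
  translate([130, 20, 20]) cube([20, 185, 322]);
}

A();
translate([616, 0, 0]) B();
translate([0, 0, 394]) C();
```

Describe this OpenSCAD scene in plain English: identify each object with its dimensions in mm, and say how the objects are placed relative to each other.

A is a four-legged stool. The seat is a 256×268×36 mm slab whose top surface is at z = 394 mm; four square legs, each 32×32 mm in cross-section, run from the floor (z = 0) to the underside of the seat, each flush with a corner of the seat.

B is a bed frame 2026 mm long (x) by 1104 mm wide (y). Four 65×65 mm corner posts, 410 mm tall, at the corners of the footprint. Four rails of 29 mm thickness and 139 mm height run between adjacent posts with their undersides at z = 171 mm, their outer faces flush with the outside of the frame (the two x-running rails run between the posts' inner faces; the two y-running rails run between the posts' inner faces). 16 slats, each 82 mm wide (x) and 15 mm thick, lie across the top of the two x-running rails, running the full 1104 mm width of the frame in y; the slats are evenly spaced along x between the inner faces of the end posts with equal gaps (rounded down to the nearest mm) at the −x end and between each pair — any rounding remainder accumulates at the +x end.

C is an open storage box with external size 150×225×342 mm and wall thickness 20 mm (the base is also 20 mm thick). The base covers the whole footprint; the four walls stand on the base, with the y-facing walls full-width and the x-facing walls fitting between their inner faces.

The bed frame is on the floor beside the stool on its +x side. The open box is on top of the stool.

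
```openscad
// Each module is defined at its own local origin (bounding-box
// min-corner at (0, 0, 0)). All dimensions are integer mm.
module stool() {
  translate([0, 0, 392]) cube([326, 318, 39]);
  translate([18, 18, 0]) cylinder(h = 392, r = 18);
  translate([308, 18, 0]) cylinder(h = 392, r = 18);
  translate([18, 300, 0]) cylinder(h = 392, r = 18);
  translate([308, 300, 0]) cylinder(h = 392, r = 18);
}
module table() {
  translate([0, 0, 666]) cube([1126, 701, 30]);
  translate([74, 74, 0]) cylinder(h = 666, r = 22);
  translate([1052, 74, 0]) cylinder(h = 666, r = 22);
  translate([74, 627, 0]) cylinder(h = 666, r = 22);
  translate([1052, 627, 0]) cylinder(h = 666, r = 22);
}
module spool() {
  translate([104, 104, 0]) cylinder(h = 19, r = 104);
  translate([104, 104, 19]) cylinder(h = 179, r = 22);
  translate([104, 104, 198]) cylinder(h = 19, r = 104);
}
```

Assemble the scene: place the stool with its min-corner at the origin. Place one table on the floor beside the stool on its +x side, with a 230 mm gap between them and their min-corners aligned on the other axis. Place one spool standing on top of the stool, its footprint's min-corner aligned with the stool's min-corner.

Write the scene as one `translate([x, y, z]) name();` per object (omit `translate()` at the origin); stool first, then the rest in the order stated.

stool();
translate([556, 0, 0]) table();
translate([0, 0, 431]) spool();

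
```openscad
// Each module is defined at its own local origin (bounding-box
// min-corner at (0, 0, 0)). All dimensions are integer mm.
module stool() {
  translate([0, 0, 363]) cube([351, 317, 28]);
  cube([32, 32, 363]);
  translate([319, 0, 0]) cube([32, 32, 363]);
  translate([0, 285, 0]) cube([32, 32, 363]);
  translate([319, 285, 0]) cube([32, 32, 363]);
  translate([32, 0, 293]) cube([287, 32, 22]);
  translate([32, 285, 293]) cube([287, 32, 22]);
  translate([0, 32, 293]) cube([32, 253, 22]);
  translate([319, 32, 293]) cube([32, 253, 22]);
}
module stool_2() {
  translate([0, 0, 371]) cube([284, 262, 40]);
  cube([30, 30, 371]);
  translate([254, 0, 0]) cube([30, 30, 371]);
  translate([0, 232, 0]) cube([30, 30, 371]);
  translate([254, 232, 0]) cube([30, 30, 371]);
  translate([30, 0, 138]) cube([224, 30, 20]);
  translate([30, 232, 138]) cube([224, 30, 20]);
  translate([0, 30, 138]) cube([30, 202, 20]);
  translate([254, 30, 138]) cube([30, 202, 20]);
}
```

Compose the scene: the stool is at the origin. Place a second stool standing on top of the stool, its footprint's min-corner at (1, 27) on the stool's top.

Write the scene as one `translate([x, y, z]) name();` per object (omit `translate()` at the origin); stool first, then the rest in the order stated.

stool();
translate([1, 27, 391]) stool_2();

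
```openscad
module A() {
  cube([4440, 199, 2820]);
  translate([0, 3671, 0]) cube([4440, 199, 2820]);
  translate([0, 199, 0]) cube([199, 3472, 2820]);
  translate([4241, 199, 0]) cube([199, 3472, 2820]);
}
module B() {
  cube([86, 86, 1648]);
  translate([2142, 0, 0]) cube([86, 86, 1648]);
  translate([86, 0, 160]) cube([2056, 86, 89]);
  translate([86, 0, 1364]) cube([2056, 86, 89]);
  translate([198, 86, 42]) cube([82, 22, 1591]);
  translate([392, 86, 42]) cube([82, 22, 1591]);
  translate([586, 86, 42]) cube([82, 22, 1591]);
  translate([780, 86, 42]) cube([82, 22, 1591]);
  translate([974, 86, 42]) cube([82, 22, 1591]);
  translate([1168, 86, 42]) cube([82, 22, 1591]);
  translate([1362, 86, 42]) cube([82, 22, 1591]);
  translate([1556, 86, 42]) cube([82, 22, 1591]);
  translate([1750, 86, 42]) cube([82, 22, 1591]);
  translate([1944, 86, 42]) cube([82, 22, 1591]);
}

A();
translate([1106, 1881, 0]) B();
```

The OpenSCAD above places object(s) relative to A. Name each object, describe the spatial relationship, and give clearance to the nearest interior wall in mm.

Clearances: x = 907, y = 1682; minimum 907 mm.

A is a house frame. B is a fence section. The fence section sits inside the house frame, centred. The clearance to the nearest interior wall is 907 mm.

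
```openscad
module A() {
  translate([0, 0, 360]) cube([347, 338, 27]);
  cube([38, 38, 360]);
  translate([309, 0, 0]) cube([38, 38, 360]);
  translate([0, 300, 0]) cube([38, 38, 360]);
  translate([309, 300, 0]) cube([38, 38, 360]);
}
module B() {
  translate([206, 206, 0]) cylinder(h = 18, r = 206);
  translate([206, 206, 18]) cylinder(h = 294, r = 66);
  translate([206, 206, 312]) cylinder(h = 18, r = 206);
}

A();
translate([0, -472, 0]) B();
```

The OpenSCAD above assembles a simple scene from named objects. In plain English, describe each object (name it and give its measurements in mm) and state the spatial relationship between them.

A is a simple wooden stool: a rectangular seat 347 mm (x) by 338 mm (y), 27 mm thick, top face at z = 387 mm, on four square legs, each 38×38 mm in cross-section. The legs rest on z = 0, each flush with a corner of the seat.

B is a spool: two coaxial disc flanges of radius 206 mm and thickness 18 mm, joined by a core cylinder of radius 66 mm and height 294 mm. The lower flange rests on z = 0 and the three cylinders share a vertical axis.

The spool is on the floor beside the stool on its −y side.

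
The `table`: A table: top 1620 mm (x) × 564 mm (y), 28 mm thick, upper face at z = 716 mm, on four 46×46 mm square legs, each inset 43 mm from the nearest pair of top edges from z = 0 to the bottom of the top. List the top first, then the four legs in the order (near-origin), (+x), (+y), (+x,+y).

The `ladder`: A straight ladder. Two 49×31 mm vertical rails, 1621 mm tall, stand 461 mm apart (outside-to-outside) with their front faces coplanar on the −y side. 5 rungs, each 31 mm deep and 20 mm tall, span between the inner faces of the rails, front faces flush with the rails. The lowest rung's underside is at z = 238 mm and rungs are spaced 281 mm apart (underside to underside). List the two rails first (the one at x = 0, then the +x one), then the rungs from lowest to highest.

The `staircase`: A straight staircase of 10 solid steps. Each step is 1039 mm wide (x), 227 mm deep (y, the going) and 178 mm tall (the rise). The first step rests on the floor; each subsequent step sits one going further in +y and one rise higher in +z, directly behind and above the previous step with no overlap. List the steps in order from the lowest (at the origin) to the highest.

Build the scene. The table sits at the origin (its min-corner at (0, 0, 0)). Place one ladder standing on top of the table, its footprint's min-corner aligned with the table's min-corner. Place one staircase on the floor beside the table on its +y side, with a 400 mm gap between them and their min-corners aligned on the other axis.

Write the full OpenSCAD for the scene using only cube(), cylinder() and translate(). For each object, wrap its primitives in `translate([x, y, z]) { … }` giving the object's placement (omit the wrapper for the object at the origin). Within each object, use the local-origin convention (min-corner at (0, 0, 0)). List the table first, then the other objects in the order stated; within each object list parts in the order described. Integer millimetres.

translate([0, 0, 688]) cube([1620, 564, 28]);
translate([43, 43, 0]) cube([46, 46, 688]);
translate([1531, 43, 0]) cube([46, 46, 688]);
translate([43, 475, 0]) cube([46, 46, 688]);
translate([1531, 475, 0]) cube([46, 46, 688]);
translate([0, 0, 716]) {
  cube([49, 31, 1621]);
  translate([412, 0, 0]) cube([49, 31, 1621]);
  translate([49, 0, 238]) cube([363, 31, 20]);
  translate([49, 0, 519]) cube([363, 31, 20]);
  translate([49, 0, 800]) cube([363, 31, 20]);
  translate([49, 0, 1081]) cube([363, 31, 20]);
  translate([49, 0, 1362]) cube([363, 31, 20]);
}
translate([0, 964, 0]) {
  cube([1039, 227, 178]);
  translate([0, 227, 178]) cube([1039, 227, 178]);
  translate([0, 454, 356]) cube([1039, 227, 178]);
  translate([0, 681, 534]) cube([1039, 227, 178]);
  translate([0, 908, 712]) cube([1039, 227, 178]);
  translate([0, 1135, 890]) cube([1039, 227, 178]);
  translate([0, 1362, 1068]) cube([1039, 227, 178]);
  translate([0, 1589, 1246]) cube([1039, 227, 178]);
  translate([0, 1816, 1424]) cube([1039, 227, 178]);
  translate([0, 2043, 1602]) cube([1039, 227, 178]);
}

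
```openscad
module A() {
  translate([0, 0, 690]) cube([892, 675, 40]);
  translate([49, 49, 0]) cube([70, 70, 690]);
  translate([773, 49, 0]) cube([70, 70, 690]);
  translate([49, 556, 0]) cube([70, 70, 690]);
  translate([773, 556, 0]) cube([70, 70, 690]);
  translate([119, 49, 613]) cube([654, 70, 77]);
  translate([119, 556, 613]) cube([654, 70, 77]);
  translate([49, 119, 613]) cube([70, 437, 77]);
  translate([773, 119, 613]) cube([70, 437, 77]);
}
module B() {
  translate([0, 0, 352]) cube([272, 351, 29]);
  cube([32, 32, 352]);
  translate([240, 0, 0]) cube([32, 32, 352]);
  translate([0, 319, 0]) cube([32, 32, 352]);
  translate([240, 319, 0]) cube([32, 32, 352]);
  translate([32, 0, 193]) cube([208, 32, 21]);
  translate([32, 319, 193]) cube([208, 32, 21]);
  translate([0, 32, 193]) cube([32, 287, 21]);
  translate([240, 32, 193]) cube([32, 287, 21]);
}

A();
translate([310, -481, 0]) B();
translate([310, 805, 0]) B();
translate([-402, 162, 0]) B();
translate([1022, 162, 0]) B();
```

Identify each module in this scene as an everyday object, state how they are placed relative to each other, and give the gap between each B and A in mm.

Each stool's nearest face is 130 mm from the table's bounding box.

A is a table. B is a stool. Four stools sit around the table at the −y, +y, −x, +x sides. The gap between each stool and the table is 130 mm.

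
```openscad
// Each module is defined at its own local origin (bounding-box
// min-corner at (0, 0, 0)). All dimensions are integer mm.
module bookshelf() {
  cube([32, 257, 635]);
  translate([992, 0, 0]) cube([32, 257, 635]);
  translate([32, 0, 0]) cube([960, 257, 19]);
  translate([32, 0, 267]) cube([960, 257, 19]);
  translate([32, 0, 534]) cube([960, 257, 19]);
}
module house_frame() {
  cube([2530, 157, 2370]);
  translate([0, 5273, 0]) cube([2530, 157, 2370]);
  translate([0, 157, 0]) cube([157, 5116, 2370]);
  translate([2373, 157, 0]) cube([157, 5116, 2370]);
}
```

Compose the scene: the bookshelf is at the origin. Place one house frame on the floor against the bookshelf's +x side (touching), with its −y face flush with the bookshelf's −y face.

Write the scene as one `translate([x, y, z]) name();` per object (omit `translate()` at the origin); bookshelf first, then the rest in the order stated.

bookshelf();
translate([1024, 0, 0]) house_frame();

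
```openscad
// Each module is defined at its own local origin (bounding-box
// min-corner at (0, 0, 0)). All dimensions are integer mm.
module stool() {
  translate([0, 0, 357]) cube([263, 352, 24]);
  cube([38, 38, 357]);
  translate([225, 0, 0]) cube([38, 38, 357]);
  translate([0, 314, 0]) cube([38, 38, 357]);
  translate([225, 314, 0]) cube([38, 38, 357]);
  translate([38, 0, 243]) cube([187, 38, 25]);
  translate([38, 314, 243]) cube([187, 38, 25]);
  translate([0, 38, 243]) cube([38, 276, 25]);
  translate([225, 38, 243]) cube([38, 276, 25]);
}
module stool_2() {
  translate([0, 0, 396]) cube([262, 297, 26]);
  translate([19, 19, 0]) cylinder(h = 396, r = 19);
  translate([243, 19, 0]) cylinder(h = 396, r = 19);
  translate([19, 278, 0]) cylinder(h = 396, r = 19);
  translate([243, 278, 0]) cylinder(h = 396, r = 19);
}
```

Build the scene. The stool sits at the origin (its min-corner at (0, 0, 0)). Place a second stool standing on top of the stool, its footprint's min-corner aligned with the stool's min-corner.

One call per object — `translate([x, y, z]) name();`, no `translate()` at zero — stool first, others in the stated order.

stool();
translate([0, 0, 381]) stool_2();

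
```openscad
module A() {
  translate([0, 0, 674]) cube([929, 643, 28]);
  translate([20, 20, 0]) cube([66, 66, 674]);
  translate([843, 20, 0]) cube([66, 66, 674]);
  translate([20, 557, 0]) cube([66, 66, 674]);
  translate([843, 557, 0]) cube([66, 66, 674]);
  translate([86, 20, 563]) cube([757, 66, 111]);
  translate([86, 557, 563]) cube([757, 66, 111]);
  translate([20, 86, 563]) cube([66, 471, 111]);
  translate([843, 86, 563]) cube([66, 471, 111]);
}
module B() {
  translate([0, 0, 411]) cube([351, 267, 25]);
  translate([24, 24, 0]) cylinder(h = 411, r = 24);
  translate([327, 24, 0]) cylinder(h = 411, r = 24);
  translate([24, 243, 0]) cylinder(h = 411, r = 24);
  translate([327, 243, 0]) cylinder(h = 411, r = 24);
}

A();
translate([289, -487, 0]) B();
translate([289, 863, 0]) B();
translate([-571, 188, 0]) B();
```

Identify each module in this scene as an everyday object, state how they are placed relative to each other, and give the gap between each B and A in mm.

A is a table. B is a stool. Three stools sit around the table at the −y, +y, −x sides. The gap between each stool and the table is 220 mm.

Each stool's nearest face is 220 mm from the table's bounding box.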